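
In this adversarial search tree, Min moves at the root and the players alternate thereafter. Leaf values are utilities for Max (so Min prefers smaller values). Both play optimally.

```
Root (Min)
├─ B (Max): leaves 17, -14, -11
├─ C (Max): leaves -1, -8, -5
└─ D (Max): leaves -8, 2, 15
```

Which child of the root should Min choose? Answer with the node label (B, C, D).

C

B (Max): max(17, -14, -11) = 17
C (Max): max(-1, -8, -5) = -1
D (Max): max(-8, 2, 15) = 15
Root (Min): min(17, -1, 15) = -1
Min picks the child with the lowest value: C (value -1).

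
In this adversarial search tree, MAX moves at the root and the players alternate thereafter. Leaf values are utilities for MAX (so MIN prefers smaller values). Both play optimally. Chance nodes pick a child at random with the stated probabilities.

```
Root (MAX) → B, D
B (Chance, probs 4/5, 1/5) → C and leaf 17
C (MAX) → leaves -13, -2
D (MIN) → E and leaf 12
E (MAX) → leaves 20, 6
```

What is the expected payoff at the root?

C (MAX): max(-13, -2) = -2
B (Chance): 4/5·-2 + 1/5·17 = 1.8
E (MAX): max(20, 6) = 20
D (MIN): min(20, 12) = 12
Root (MAX): max(1.8, 12) = 12

12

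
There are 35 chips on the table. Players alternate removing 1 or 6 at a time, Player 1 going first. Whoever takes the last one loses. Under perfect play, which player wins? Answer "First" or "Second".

W/L table (W = player to move can force a win):
i:   0  1  2  3  4  5  6  7  8  9 10 11 12 13 14 15 16 17 18 19 20 21 22 23 24 25 26 27 28 29 30 31 32 33 34 35
     W  L  W  L  W  L  W  W  L  W  L  W  L  W  W  L  W  L  W  L  W  W  L  W  L  W  L  W  W  L  W  L  W  L  W  W
Position 35 is W, so the first player wins.

First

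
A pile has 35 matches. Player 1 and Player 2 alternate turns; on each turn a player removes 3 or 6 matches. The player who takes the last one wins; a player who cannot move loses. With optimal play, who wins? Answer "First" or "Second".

First

W/L table (W = player to move can force a win):
i:   0  1  2  3  4  5  6  7  8  9 10 11 12 13 14 15 16 17 18 19 20 21 22 23 24 25 26 27 28 29 30 31 32 33 34 35
     L  L  L  W  W  W  W  W  W  L  L  L  W  W  W  W  W  W  L  L  L  W  W  W  W  W  W  L  L  L  W  W  W  W  W  W
Position 35 is W, so the first player wins.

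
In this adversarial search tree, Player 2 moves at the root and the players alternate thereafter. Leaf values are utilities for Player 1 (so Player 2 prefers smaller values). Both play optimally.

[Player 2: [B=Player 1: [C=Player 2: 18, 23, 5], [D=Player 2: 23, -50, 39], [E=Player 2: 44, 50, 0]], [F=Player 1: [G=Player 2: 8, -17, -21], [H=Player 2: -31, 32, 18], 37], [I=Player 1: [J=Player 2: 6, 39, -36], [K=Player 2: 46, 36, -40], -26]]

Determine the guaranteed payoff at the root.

-26

C (Player 2): min(18, 23, 5) = 5
D (Player 2): min(23, -50, 39) = -50
E (Player 2): min(44, 50, 0) = 0
B (Player 1): max(5, -50, 0) = 5
G (Player 2): min(8, -17, -21) = -21
H (Player 2): min(-31, 32, 18) = -31
F (Player 1): max(-21, -31, 37) = 37
J (Player 2): min(6, 39, -36) = -36
K (Player 2): min(46, 36, -40) = -40
I (Player 1): max(-36, -40, -26) = -26
Root (Player 2): min(5, 37, -26) = -26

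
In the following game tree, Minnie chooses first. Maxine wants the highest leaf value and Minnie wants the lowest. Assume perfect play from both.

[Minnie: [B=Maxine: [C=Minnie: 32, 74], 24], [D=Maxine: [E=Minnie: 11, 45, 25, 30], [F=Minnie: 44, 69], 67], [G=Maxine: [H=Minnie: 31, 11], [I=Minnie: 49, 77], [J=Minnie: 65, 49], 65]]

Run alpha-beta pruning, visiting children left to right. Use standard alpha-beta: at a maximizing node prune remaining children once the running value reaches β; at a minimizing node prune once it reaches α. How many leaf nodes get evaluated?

13

C [α=-∞,β=+∞]: v=32
B [α=-∞,β=+∞]: v=32
E [α=-∞,β=32]: v=11
F [α=11,β=32]: v=44
D [α=-∞,β=32]: v=44 after child 2 ≥ β → β-cutoff, skip 1
H [α=-∞,β=32]: v=11
I [α=11,β=32]: v=49
G [α=-∞,β=32]: v=49 after child 2 ≥ β → β-cutoff, skip 2
Root [α=-∞,β=+∞]: v=32
Leaves evaluated: 13 of 17.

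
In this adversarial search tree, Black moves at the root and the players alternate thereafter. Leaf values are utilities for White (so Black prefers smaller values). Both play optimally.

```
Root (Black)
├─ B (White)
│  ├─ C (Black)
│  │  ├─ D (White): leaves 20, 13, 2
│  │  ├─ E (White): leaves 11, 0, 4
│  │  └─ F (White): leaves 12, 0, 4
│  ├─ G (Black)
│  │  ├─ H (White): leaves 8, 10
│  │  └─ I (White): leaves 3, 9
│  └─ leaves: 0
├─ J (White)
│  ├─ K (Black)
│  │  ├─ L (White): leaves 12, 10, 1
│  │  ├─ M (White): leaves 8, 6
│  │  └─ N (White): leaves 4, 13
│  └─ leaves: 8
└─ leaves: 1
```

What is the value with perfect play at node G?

H: max(8, 10) = 10
I: max(3, 9) = 9
G: min(10, 9) = 9

9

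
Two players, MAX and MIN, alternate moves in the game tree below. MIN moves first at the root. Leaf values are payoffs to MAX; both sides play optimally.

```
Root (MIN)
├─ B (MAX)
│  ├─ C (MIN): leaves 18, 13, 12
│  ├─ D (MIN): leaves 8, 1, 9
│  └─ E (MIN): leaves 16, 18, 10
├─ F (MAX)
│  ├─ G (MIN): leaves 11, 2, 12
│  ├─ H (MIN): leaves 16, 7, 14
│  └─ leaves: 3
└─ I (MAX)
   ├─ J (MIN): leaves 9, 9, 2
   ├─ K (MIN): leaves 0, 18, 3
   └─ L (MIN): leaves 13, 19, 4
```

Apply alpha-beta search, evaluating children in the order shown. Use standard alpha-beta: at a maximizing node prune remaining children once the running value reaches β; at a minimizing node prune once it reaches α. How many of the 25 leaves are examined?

21

C [α=-∞,β=+∞]: v=12
D [α=12,β=+∞]: v=8 after child 1 ≤ α → α-cutoff, skip 2
E [α=12,β=+∞]: v=10
B [α=-∞,β=+∞]: v=12
G [α=-∞,β=12]: v=2
H [α=2,β=12]: v=7
F [α=-∞,β=12]: v=7
J [α=-∞,β=7]: v=2
K [α=2,β=7]: v=0 after child 1 ≤ α → α-cutoff, skip 2
L [α=2,β=7]: v=4
I [α=-∞,β=7]: v=4
Root [α=-∞,β=+∞]: v=4
Leaves evaluated: 21 of 25.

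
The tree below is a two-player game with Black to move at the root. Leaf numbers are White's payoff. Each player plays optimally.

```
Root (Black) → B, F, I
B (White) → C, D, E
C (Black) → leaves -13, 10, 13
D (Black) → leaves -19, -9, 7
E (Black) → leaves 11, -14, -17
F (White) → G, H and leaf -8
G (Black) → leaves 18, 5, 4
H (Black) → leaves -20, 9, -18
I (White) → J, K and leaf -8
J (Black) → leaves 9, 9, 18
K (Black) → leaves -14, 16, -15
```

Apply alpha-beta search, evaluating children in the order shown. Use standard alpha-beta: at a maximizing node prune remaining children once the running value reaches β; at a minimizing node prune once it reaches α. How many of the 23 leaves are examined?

12

C [α=-∞,β=+∞]: v=-13
D [α=-13,β=+∞]: v=-19 after child 1 ≤ α → α-cutoff, skip 2
E [α=-13,β=+∞]: v=-14 after child 2 ≤ α → α-cutoff, skip 1
B [α=-∞,β=+∞]: v=-13
G [α=-∞,β=-13]: v=4
F [α=-∞,β=-13]: v=4 after child 1 ≥ β → β-cutoff, skip 2
J [α=-∞,β=-13]: v=9
I [α=-∞,β=-13]: v=9 after child 1 ≥ β → β-cutoff, skip 2
Root [α=-∞,β=+∞]: v=-13
Leaves evaluated: 12 of 23.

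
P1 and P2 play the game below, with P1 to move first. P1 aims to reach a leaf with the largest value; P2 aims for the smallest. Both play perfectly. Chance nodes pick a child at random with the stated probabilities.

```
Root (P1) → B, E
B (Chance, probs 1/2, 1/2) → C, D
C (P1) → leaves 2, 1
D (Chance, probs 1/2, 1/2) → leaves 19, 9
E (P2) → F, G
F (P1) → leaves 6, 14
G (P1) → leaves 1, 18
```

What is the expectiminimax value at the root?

14

C (P1): max(2, 1) = 2
D (Chance): 1/2·19 + 1/2·9 = 14
B (Chance): 1/2·2 + 1/2·14 = 8
F (P1): max(6, 14) = 14
G (P1): max(1, 18) = 18
E (P2): min(14, 18) = 14
Root (P1): max(8, 14) = 14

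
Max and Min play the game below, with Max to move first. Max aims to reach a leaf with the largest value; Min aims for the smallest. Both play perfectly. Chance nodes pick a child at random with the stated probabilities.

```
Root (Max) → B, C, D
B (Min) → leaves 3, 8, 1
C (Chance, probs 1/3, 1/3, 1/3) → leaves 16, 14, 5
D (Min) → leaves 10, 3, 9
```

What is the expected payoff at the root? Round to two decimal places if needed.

11.67

B (Min): min(3, 8, 1) = 1
C (Chance): 1/3·16 + 1/3·14 + 1/3·5 = 11.67
D (Min): min(10, 3, 9) = 3
Root (Max): max(1, 11.67, 3) = 11.67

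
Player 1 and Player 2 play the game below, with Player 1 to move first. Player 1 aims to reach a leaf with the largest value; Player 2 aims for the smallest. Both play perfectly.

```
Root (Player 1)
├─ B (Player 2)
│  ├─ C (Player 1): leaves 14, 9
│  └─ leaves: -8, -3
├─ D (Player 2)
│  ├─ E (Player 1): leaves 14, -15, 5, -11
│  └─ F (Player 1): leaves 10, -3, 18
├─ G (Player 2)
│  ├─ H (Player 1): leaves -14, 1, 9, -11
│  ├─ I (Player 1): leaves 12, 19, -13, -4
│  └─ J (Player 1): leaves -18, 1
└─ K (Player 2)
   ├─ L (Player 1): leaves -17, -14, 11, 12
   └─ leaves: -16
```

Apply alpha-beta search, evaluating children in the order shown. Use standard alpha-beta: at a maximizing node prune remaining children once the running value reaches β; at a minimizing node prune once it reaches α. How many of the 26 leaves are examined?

C [α=-∞,β=+∞]: v=14
B [α=-∞,β=+∞]: v=-8
E [α=-8,β=+∞]: v=14
F [α=-8,β=14]: v=18
D [α=-8,β=+∞]: v=14
H [α=14,β=+∞]: v=9
G [α=14,β=+∞]: v=9 after child 1 ≤ α → α-cutoff, skip 2
L [α=14,β=+∞]: v=12
K [α=14,β=+∞]: v=12 after child 1 ≤ α → α-cutoff, skip 1
Root [α=-∞,β=+∞]: v=14
Leaves evaluated: 19 of 26.

19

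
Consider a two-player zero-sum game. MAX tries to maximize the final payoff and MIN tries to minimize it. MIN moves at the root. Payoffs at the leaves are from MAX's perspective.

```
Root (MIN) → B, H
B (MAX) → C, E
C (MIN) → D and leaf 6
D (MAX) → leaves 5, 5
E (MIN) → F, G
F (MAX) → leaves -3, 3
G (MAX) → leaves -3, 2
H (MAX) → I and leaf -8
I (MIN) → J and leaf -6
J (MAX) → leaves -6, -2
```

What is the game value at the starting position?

D (MAX): max(5, 5) = 5
C (MIN): min(5, 6) = 5
F (MAX): max(-3, 3) = 3
G (MAX): max(-3, 2) = 2
E (MIN): min(3, 2) = 2
B (MAX): max(5, 2) = 5
J (MAX): max(-6, -2) = -2
I (MIN): min(-2, -6) = -6
H (MAX): max(-6, -8) = -6
Root (MIN): min(5, -6) = -6

-6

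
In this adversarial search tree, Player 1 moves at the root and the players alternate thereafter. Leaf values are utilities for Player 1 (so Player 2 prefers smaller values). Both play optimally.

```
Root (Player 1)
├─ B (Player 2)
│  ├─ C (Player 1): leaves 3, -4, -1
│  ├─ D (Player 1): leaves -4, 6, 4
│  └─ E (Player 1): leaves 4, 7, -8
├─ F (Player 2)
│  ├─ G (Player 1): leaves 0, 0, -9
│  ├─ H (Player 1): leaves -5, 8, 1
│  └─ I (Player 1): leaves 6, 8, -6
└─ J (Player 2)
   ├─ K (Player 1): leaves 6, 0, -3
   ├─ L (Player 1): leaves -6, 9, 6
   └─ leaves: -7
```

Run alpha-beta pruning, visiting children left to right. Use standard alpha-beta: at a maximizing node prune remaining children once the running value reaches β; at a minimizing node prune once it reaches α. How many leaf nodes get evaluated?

C [α=-∞,β=+∞]: v=3
D [α=-∞,β=3]: v=6 after child 2 ≥ β → β-cutoff, skip 1
E [α=-∞,β=3]: v=4 after child 1 ≥ β → β-cutoff, skip 2
B [α=-∞,β=+∞]: v=3
G [α=3,β=+∞]: v=0
F [α=3,β=+∞]: v=0 after child 1 ≤ α → α-cutoff, skip 2
K [α=3,β=+∞]: v=6
L [α=3,β=6]: v=9 after child 2 ≥ β → β-cutoff, skip 1
J [α=3,β=+∞]: v=-7
Root [α=-∞,β=+∞]: v=3
Leaves evaluated: 15 of 25.

15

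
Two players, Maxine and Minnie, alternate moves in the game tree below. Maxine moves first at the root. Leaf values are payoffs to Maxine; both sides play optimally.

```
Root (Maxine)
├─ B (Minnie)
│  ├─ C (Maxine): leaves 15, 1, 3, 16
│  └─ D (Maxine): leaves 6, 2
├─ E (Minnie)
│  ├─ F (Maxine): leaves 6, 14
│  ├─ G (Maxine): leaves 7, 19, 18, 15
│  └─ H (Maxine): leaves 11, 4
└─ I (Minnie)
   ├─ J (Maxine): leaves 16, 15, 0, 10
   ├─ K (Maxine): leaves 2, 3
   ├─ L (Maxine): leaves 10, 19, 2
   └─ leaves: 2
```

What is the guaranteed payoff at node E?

11

F: max(6, 14) = 14
G: max(7, 19, 18, 15) = 19
H: max(11, 4) = 11
E: min(14, 19, 11) = 11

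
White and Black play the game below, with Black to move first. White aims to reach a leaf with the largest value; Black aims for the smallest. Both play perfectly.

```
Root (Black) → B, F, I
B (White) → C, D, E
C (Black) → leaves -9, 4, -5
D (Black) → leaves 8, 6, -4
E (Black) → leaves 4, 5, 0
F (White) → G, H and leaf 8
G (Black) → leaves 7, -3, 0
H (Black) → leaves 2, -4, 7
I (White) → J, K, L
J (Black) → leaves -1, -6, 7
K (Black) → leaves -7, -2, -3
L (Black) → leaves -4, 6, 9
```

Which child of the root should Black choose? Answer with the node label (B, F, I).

I

C (Black): min(-9, 4, -5) = -9
D (Black): min(8, 6, -4) = -4
E (Black): min(4, 5, 0) = 0
B (White): max(-9, -4, 0) = 0
G (Black): min(7, -3, 0) = -3
H (Black): min(2, -4, 7) = -4
F (White): max(-3, -4, 8) = 8
J (Black): min(-1, -6, 7) = -6
K (Black): min(-7, -2, -3) = -7
L (Black): min(-4, 6, 9) = -4
I (White): max(-6, -7, -4) = -4
Root (Black): min(0, 8, -4) = -4
Black picks the child with the lowest value: I (value -4).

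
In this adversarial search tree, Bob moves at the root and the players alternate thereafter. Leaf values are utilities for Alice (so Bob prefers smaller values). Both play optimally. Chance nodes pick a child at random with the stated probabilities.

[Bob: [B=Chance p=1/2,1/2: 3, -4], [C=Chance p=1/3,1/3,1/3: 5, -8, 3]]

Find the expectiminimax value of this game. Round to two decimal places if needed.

-0.5

B (Chance): 1/2·3 + 1/2·-4 = -0.5
C (Chance): 1/3·5 + 1/3·-8 + 1/3·3 = 0
Root (Bob): min(-0.5, 0) = -0.5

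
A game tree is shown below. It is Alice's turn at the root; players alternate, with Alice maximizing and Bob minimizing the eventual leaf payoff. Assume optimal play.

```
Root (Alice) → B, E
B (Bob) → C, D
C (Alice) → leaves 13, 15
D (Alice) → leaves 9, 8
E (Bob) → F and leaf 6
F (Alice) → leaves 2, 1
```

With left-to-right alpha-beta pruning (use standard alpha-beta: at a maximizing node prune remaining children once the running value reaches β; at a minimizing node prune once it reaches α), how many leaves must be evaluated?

6

C [α=-∞,β=+∞]: v=15
D [α=-∞,β=15]: v=9
B [α=-∞,β=+∞]: v=9
F [α=9,β=+∞]: v=2
E [α=9,β=+∞]: v=2 after child 1 ≤ α → α-cutoff, skip 1
Root [α=-∞,β=+∞]: v=9
Leaves evaluated: 6 of 7.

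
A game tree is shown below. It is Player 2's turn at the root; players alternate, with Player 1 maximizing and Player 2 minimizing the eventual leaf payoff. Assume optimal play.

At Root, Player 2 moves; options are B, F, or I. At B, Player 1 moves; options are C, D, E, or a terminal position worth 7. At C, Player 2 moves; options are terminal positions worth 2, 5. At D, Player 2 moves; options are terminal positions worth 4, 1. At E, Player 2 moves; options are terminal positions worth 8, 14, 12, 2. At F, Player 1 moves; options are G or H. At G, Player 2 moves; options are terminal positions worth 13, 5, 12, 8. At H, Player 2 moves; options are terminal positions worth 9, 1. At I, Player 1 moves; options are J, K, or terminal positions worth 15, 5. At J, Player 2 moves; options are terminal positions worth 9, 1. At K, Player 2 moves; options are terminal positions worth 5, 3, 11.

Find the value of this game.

C (Player 2): min(2, 5) = 2
D (Player 2): min(4, 1) = 1
E (Player 2): min(8, 14, 12, 2) = 2
B (Player 1): max(2, 1, 2, 7) = 7
G (Player 2): min(13, 5, 12, 8) = 5
H (Player 2): min(9, 1) = 1
F (Player 1): max(5, 1) = 5
J (Player 2): min(9, 1) = 1
K (Player 2): min(5, 3, 11) = 3
I (Player 1): max(1, 3, 15, 5) = 15
Root (Player 2): min(7, 5, 15) = 5

5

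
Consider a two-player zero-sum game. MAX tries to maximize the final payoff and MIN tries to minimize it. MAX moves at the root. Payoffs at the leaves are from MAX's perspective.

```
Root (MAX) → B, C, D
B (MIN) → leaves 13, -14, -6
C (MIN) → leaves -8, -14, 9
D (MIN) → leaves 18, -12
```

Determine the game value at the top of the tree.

B (MIN): min(13, -14, -6) = -14
C (MIN): min(-8, -14, 9) = -14
D (MIN): min(18, -12) = -12
Root (MAX): max(-14, -14, -12) = -12

-12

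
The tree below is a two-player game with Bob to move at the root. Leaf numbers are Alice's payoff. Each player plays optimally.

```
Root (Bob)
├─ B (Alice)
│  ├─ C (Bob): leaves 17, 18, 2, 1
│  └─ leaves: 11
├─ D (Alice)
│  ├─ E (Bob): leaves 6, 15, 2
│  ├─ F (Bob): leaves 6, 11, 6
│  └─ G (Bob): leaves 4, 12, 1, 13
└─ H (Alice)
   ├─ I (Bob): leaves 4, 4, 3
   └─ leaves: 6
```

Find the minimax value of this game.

6

C (Bob): min(17, 18, 2, 1) = 1
B (Alice): max(1, 11) = 11
E (Bob): min(6, 15, 2) = 2
F (Bob): min(6, 11, 6) = 6
G (Bob): min(4, 12, 1, 13) = 1
D (Alice): max(2, 6, 1) = 6
I (Bob): min(4, 4, 3) = 3
H (Alice): max(3, 6) = 6
Root (Bob): min(11, 6, 6) = 6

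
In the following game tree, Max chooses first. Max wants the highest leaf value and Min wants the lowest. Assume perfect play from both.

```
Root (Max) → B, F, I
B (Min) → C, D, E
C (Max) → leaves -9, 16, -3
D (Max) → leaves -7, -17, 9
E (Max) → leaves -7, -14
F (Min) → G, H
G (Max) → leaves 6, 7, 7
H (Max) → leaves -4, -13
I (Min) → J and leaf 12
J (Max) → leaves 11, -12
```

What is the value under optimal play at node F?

-4

G: max(6, 7, 7) = 7
H: max(-4, -13) = -4
F: min(7, -4) = -4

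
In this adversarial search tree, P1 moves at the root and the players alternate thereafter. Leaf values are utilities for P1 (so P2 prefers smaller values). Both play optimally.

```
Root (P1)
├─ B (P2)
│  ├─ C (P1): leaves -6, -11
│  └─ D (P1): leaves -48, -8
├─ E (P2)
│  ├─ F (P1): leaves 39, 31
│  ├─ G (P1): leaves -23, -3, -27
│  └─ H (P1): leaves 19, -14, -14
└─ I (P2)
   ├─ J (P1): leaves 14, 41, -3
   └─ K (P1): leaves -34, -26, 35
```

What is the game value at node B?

-8

C: max(-6, -11) = -6
D: max(-48, -8) = -8
B: min(-6, -8) = -8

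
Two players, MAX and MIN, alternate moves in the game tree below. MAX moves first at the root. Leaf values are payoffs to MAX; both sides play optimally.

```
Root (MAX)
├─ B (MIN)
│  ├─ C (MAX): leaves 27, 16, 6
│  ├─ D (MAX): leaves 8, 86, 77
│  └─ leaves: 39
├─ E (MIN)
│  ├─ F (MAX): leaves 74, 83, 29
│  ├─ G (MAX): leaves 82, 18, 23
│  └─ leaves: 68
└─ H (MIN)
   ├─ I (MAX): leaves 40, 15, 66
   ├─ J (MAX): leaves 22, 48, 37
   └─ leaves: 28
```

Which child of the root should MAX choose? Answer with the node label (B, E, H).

E

C (MAX): max(27, 16, 6) = 27
D (MAX): max(8, 86, 77) = 86
B (MIN): min(27, 86, 39) = 27
F (MAX): max(74, 83, 29) = 83
G (MAX): max(82, 18, 23) = 82
E (MIN): min(83, 82, 68) = 68
I (MAX): max(40, 15, 66) = 66
J (MAX): max(22, 48, 37) = 48
H (MIN): min(66, 48, 28) = 28
Root (MAX): max(27, 68, 28) = 68
MAX picks the child with the highest value: E (value 68).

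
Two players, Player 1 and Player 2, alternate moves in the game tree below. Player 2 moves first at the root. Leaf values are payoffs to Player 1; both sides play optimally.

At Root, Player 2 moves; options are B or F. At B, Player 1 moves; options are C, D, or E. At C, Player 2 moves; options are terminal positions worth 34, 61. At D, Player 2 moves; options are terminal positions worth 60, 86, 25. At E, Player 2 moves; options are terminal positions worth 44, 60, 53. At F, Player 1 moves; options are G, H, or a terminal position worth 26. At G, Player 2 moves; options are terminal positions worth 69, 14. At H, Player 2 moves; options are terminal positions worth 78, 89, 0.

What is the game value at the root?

C (Player 2): min(34, 61) = 34
D (Player 2): min(60, 86, 25) = 25
E (Player 2): min(44, 60, 53) = 44
B (Player 1): max(34, 25, 44) = 44
G (Player 2): min(69, 14) = 14
H (Player 2): min(78, 89, 0) = 0
F (Player 1): max(14, 0, 26) = 26
Root (Player 2): min(44, 26) = 26

26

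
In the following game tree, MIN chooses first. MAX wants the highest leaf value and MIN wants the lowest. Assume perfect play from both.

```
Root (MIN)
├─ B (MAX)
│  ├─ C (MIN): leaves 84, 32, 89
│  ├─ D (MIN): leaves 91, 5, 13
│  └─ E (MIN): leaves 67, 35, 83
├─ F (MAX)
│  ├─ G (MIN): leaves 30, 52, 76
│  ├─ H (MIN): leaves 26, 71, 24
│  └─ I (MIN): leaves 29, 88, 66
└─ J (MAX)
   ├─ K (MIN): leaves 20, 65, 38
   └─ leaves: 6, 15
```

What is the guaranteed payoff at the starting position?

C (MIN): min(84, 32, 89) = 32
D (MIN): min(91, 5, 13) = 5
E (MIN): min(67, 35, 83) = 35
B (MAX): max(32, 5, 35) = 35
G (MIN): min(30, 52, 76) = 30
H (MIN): min(26, 71, 24) = 24
I (MIN): min(29, 88, 66) = 29
F (MAX): max(30, 24, 29) = 30
K (MIN): min(20, 65, 38) = 20
J (MAX): max(20, 6, 15) = 20
Root (MIN): min(35, 30, 20) = 20

20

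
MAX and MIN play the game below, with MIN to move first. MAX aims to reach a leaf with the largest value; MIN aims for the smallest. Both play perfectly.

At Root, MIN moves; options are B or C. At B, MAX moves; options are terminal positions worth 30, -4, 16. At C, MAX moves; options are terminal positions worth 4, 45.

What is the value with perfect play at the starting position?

B (MAX): max(30, -4, 16) = 30
C (MAX): max(4, 45) = 45
Root (MIN): min(30, 45) = 30

30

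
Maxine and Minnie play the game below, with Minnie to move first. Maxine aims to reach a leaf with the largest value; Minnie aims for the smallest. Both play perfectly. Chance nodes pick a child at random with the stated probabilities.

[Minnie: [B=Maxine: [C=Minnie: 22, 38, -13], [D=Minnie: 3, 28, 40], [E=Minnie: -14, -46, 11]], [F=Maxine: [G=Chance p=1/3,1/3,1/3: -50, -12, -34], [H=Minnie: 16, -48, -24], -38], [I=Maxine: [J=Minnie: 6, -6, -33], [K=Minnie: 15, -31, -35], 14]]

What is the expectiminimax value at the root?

C (Minnie): min(22, 38, -13) = -13
D (Minnie): min(3, 28, 40) = 3
E (Minnie): min(-14, -46, 11) = -46
B (Maxine): max(-13, 3, -46) = 3
G (Chance): 1/3·-50 + 1/3·-12 + 1/3·-34 = -32
H (Minnie): min(16, -48, -24) = -48
F (Maxine): max(-32, -48, -38) = -32
J (Minnie): min(6, -6, -33) = -33
K (Minnie): min(15, -31, -35) = -35
I (Maxine): max(-33, -35, 14) = 14
Root (Minnie): min(3, -32, 14) = -32

-32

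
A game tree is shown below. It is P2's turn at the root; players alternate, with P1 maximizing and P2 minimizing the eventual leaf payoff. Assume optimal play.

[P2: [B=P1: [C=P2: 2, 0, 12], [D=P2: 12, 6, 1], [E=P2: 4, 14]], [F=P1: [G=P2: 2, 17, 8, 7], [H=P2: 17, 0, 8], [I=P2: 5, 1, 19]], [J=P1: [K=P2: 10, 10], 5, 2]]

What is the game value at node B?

4

C: min(2, 0, 12) = 0
D: min(12, 6, 1) = 1
E: min(4, 14) = 4
B: max(0, 1, 4) = 4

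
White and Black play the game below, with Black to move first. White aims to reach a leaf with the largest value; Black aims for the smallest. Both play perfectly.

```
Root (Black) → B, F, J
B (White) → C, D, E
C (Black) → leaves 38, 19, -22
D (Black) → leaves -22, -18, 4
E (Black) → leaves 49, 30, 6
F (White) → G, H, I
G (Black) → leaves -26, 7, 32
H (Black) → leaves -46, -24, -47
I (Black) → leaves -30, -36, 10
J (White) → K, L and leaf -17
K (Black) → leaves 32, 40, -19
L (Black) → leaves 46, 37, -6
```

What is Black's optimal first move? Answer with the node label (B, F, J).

C (Black): min(38, 19, -22) = -22
D (Black): min(-22, -18, 4) = -22
E (Black): min(49, 30, 6) = 6
B (White): max(-22, -22, 6) = 6
G (Black): min(-26, 7, 32) = -26
H (Black): min(-46, -24, -47) = -47
I (Black): min(-30, -36, 10) = -36
F (White): max(-26, -47, -36) = -26
K (Black): min(32, 40, -19) = -19
L (Black): min(46, 37, -6) = -6
J (White): max(-19, -6, -17) = -6
Root (Black): min(6, -26, -6) = -26
Black picks the child with the lowest value: F (value -26).

F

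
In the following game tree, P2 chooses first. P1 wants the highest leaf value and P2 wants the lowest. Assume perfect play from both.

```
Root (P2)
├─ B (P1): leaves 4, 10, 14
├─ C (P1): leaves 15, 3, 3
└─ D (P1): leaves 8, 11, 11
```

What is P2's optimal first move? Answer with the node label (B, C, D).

B (P1): max(4, 10, 14) = 14
C (P1): max(15, 3, 3) = 15
D (P1): max(8, 11, 11) = 11
Root (P2): min(14, 15, 11) = 11
P2 picks the child with the lowest value: D (value 11).

D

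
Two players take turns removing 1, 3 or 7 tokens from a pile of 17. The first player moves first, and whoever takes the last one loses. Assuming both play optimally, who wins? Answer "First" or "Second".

i:   0  1  2  3  4  5  6  7  8  9 10 11 12 13 14 15 16 17
     W  L  W  L  W  L  W  L  W  L  W  L  W  L  W  L  W  L
Position 17 is L, so the second player wins.

Second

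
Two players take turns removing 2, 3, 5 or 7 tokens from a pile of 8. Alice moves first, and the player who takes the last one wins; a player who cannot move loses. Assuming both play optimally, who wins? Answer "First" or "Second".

First

Compute winning (W) and losing (L) positions by backward induction:
i:   0  1  2  3  4  5  6  7  8
     L  L  W  W  W  W  W  W  W
Position 8 is W, so the first player wins.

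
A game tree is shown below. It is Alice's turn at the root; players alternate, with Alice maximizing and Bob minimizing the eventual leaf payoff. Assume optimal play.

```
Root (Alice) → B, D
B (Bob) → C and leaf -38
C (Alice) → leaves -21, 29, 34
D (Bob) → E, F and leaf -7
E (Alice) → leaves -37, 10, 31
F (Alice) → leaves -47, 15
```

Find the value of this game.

C (Alice): max(-21, 29, 34) = 34
B (Bob): min(34, -38) = -38
E (Alice): max(-37, 10, 31) = 31
F (Alice): max(-47, 15) = 15
D (Bob): min(31, 15, -7) = -7
Root (Alice): max(-38, -7) = -7

-7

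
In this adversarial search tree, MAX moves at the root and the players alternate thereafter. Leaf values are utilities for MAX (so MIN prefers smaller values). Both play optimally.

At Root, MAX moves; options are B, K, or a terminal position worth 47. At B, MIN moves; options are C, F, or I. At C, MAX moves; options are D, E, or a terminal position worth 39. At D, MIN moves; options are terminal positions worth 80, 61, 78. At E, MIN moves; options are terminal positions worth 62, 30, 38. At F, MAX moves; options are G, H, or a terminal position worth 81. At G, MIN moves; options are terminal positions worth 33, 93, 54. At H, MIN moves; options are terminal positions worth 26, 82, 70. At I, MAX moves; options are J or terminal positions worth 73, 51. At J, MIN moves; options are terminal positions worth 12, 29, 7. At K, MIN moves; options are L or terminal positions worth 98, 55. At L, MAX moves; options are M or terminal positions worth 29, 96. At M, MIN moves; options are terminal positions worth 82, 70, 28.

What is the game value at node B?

D: min(80, 61, 78) = 61
E: min(62, 30, 38) = 30
C: max(61, 30, 39) = 61
G: min(33, 93, 54) = 33
H: min(26, 82, 70) = 26
F: max(33, 26, 81) = 81
J: min(12, 29, 7) = 7
I: max(7, 73, 51) = 73
B: min(61, 81, 73) = 61

61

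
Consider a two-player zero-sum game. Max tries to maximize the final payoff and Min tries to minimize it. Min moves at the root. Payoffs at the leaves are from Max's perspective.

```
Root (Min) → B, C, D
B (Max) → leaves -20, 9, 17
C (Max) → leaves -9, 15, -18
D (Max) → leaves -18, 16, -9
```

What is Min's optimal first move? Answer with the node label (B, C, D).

C

B (Max): max(-20, 9, 17) = 17
C (Max): max(-9, 15, -18) = 15
D (Max): max(-18, 16, -9) = 16
Root (Min): min(17, 15, 16) = 15
Min picks the child with the lowest value: C (value 15).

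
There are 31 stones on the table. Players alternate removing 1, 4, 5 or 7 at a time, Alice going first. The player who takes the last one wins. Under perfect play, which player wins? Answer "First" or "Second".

i:   0  1  2  3  4  5  6  7  8  9 10 11 12 13 14 15 16 17 18 19 20 21 22 23 24 25 26 27 28 29 30 31
     L  W  L  W  W  W  W  W  L  W  L  W  W  W  W  W  L  W  L  W  W  W  W  W  L  W  L  W  W  W  W  W
Position 31 is W, so the first player wins.

First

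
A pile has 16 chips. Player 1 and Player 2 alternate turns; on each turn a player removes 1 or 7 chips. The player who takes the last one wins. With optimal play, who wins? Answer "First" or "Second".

Compute winning (W) and losing (L) positions by backward induction:
i:   0  1  2  3  4  5  6  7  8  9 10 11 12 13 14 15 16
     L  W  L  W  L  W  L  W  L  W  L  W  L  W  L  W  L
Position 16 is L, so the second player wins.

Second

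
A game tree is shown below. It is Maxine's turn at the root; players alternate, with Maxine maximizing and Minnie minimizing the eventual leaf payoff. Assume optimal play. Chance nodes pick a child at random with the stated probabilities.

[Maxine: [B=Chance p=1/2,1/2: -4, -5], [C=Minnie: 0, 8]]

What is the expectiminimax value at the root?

B (Chance): 1/2·-4 + 1/2·-5 = -4.5
C (Minnie): min(0, 8) = 0
Root (Maxine): max(-4.5, 0) = 0

0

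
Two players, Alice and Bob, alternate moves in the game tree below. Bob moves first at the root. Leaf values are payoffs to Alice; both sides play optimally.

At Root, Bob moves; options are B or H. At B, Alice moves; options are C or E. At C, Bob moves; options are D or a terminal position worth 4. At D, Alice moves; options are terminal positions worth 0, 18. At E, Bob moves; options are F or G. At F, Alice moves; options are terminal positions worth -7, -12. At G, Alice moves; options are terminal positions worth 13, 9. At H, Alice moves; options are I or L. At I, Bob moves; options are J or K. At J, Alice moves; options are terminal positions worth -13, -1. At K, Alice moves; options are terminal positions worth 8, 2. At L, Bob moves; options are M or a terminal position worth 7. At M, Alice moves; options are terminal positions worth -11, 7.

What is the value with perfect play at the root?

4

D (Alice): max(0, 18) = 18
C (Bob): min(18, 4) = 4
F (Alice): max(-7, -12) = -7
G (Alice): max(13, 9) = 13
E (Bob): min(-7, 13) = -7
B (Alice): max(4, -7) = 4
J (Alice): max(-13, -1) = -1
K (Alice): max(8, 2) = 8
I (Bob): min(-1, 8) = -1
M (Alice): max(-11, 7) = 7
L (Bob): min(7, 7) = 7
H (Alice): max(-1, 7) = 7
Root (Bob): min(4, 7) = 4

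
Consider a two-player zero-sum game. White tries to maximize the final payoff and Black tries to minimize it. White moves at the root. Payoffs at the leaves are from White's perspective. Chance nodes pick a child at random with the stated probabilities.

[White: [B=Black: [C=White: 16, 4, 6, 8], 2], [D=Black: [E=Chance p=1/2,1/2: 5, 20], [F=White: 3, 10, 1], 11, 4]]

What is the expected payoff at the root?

4

C (White): max(16, 4, 6, 8) = 16
B (Black): min(16, 2) = 2
E (Chance): 1/2·5 + 1/2·20 = 12.5
F (White): max(3, 10, 1) = 10
D (Black): min(12.5, 10, 11, 4) = 4
Root (White): max(2, 4) = 4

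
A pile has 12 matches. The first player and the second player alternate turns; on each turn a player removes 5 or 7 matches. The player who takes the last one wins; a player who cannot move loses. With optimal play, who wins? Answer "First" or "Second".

Compute winning (W) and losing (L) positions by backward induction:
i:   0  1  2  3  4  5  6  7  8  9 10 11 12
     L  L  L  L  L  W  W  W  W  W  W  W  L
Position 12 is L, so the second player wins.

Second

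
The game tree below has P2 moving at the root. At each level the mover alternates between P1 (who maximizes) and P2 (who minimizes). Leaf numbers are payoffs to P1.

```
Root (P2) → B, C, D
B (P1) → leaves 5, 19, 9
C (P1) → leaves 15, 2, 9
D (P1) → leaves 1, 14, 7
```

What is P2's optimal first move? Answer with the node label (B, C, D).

D

B (P1): max(5, 19, 9) = 19
C (P1): max(15, 2, 9) = 15
D (P1): max(1, 14, 7) = 14
Root (P2): min(19, 15, 14) = 14
P2 picks the child with the lowest value: D (value 14).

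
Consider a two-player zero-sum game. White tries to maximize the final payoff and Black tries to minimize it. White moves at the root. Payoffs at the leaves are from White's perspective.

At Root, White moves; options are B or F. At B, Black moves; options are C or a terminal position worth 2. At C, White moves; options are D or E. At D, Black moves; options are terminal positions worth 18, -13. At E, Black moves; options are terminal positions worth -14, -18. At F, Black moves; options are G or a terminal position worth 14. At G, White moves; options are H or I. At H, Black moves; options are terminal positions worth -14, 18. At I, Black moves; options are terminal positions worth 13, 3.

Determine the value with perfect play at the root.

3

D (Black): min(18, -13) = -13
E (Black): min(-14, -18) = -18
C (White): max(-13, -18) = -13
B (Black): min(-13, 2) = -13
H (Black): min(-14, 18) = -14
I (Black): min(13, 3) = 3
G (White): max(-14, 3) = 3
F (Black): min(3, 14) = 3
Root (White): max(-13, 3) = 3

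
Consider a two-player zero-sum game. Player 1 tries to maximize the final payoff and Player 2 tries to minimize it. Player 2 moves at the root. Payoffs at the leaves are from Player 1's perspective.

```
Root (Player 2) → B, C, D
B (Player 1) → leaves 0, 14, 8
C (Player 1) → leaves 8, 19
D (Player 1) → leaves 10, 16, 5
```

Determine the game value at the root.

B (Player 1): max(0, 14, 8) = 14
C (Player 1): max(8, 19) = 19
D (Player 1): max(10, 16, 5) = 16
Root (Player 2): min(14, 19, 16) = 14

14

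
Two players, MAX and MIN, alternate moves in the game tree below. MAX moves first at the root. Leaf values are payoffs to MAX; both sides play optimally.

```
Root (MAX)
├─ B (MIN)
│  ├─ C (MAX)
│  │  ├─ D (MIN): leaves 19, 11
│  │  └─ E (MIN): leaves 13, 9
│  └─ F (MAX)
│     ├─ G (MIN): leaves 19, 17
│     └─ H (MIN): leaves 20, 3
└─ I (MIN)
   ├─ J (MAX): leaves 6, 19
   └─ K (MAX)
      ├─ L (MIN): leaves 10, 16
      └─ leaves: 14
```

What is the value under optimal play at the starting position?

D (MIN): min(19, 11) = 11
E (MIN): min(13, 9) = 9
C (MAX): max(11, 9) = 11
G (MIN): min(19, 17) = 17
H (MIN): min(20, 3) = 3
F (MAX): max(17, 3) = 17
B (MIN): min(11, 17) = 11
J (MAX): max(6, 19) = 19
L (MIN): min(10, 16) = 10
K (MAX): max(10, 14) = 14
I (MIN): min(19, 14) = 14
Root (MAX): max(11, 14) = 14

14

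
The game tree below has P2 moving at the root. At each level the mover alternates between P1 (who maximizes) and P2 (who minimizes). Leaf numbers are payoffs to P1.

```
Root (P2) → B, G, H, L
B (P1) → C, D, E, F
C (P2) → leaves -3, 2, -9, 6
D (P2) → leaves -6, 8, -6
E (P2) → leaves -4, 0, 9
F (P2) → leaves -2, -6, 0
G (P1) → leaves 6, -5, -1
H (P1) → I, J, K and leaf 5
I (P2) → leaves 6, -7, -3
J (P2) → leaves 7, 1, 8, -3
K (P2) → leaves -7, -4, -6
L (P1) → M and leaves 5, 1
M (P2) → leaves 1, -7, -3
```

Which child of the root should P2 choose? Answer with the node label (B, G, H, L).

B

C (P2): min(-3, 2, -9, 6) = -9
D (P2): min(-6, 8, -6) = -6
E (P2): min(-4, 0, 9) = -4
F (P2): min(-2, -6, 0) = -6
B (P1): max(-9, -6, -4, -6) = -4
G (P1): max(6, -5, -1) = 6
I (P2): min(6, -7, -3) = -7
J (P2): min(7, 1, 8, -3) = -3
K (P2): min(-7, -4, -6) = -7
H (P1): max(-7, -3, -7, 5) = 5
M (P2): min(1, -7, -3) = -7
L (P1): max(-7, 5, 1) = 5
Root (P2): min(-4, 6, 5, 5) = -4
P2 picks the child with the lowest value: B (value -4).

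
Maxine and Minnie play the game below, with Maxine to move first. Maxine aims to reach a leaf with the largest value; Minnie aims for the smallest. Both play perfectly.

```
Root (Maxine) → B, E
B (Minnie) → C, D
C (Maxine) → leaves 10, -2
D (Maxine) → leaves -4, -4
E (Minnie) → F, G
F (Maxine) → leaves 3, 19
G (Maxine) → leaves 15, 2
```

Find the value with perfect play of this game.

15

C (Maxine): max(10, -2) = 10
D (Maxine): max(-4, -4) = -4
B (Minnie): min(10, -4) = -4
F (Maxine): max(3, 19) = 19
G (Maxine): max(15, 2) = 15
E (Minnie): min(19, 15) = 15
Root (Maxine): max(-4, 15) = 15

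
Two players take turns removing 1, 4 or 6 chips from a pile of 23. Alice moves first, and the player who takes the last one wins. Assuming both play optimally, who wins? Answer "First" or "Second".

First

W/L table (W = player to move can force a win):
i:   0  1  2  3  4  5  6  7  8  9 10 11 12 13 14 15 16 17 18 19 20 21 22 23
     L  W  L  W  W  L  W  L  W  W  L  W  L  W  W  L  W  L  W  W  L  W  L  W
Position 23 is W, so the first player wins.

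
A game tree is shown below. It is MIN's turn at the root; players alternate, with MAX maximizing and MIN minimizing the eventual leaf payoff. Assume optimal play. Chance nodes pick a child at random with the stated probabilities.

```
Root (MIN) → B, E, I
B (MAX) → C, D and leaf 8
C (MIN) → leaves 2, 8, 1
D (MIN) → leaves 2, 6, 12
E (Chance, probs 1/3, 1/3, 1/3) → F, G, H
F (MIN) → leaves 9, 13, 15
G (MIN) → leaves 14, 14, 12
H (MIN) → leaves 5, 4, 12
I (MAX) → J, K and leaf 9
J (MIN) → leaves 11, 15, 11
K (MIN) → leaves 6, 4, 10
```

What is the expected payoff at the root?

C (MIN): min(2, 8, 1) = 1
D (MIN): min(2, 6, 12) = 2
B (MAX): max(1, 2, 8) = 8
F (MIN): min(9, 13, 15) = 9
G (MIN): min(14, 14, 12) = 12
H (MIN): min(5, 4, 12) = 4
E (Chance): 1/3·9 + 1/3·12 + 1/3·4 = 8.33
J (MIN): min(11, 15, 11) = 11
K (MIN): min(6, 4, 10) = 4
I (MAX): max(11, 4, 9) = 11
Root (MIN): min(8, 8.33, 11) = 8

8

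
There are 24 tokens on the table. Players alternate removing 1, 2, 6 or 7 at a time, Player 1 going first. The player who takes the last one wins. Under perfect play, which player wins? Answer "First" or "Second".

Second

W/L table (W = player to move can force a win):
i:   0  1  2  3  4  5  6  7  8  9 10 11 12 13 14 15 16 17 18 19 20 21 22 23 24
     L  W  W  L  W  W  W  W  L  W  W  L  W  W  W  W  L  W  W  L  W  W  W  W  L
Position 24 is L, so the second player wins.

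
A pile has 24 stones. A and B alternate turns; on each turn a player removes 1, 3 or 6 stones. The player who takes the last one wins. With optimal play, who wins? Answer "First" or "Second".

Mark each pile size as W (mover wins) or L (mover loses):
i:   0  1  2  3  4  5  6  7  8  9 10 11 12 13 14 15 16 17 18 19 20 21 22 23 24
     L  W  L  W  L  W  W  W  W  L  W  L  W  L  W  W  W  W  L  W  L  W  L  W  W
Position 24 is W, so the first player wins.

First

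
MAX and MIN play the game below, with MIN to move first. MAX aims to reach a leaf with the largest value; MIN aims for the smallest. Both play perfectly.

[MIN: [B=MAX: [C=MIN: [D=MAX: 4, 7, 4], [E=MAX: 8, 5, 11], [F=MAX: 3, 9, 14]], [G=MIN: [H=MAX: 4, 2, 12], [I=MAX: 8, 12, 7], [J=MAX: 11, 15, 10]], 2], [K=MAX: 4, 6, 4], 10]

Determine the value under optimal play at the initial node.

D (MAX): max(4, 7, 4) = 7
E (MAX): max(8, 5, 11) = 11
F (MAX): max(3, 9, 14) = 14
C (MIN): min(7, 11, 14) = 7
H (MAX): max(4, 2, 12) = 12
I (MAX): max(8, 12, 7) = 12
J (MAX): max(11, 15, 10) = 15
G (MIN): min(12, 12, 15) = 12
B (MAX): max(7, 12, 2) = 12
K (MAX): max(4, 6, 4) = 6
Root (MIN): min(12, 6, 10) = 6

6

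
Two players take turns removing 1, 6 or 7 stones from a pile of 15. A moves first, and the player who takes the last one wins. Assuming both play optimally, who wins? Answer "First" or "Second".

W/L table (W = player to move can force a win):
i:   0  1  2  3  4  5  6  7  8  9 10 11 12 13 14 15
     L  W  L  W  L  W  W  W  W  W  W  W  L  W  L  W
Position 15 is W, so the first player wins.

First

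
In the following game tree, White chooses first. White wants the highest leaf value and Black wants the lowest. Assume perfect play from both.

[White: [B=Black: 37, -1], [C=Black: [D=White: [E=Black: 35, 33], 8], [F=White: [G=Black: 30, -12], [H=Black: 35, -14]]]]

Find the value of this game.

-1

B (Black): min(37, -1) = -1
E (Black): min(35, 33) = 33
D (White): max(33, 8) = 33
G (Black): min(30, -12) = -12
H (Black): min(35, -14) = -14
F (White): max(-12, -14) = -12
C (Black): min(33, -12) = -12
Root (White): max(-1, -12) = -1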